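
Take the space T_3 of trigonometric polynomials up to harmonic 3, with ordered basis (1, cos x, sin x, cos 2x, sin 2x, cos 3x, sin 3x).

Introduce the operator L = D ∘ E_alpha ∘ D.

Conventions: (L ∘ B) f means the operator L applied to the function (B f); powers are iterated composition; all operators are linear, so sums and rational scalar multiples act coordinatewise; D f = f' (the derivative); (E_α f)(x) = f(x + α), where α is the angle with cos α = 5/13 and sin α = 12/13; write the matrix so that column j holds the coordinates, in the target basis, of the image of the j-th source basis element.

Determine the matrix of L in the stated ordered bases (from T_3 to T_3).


image of 1: 0
image of cos x: -(5/13)cos x + (12/13)sin x
image of sin x: -(12/13)cos x - (5/13)sin x
image of cos 2x: (476/169)cos 2x + (480/169)sin 2x
image of sin 2x: -(480/169)cos 2x + (476/169)sin 2x
image of cos 3x: (18315/2197)cos 3x - (7452/2197)sin 3x
image of sin 3x: (7452/2197)cos 3x + (18315/2197)sin 3x
each image's coordinates form column j of the matrix

the matrix is [[0, 0, 0, 0, 0, 0, 0]; [0, -5/13, -12/13, 0, 0, 0, 0]; [0, 12/13, -5/13, 0, 0, 0, 0]; [0, 0, 0, 476/169, -480/169, 0, 0]; [0, 0, 0, 480/169, 476/169, 0, 0]; [0, 0, 0, 0, 0, 18315/2197, 7452/2197]; [0, 0, 0, 0, 0, -7452/2197, 18315/2197]] (rows listed top to bottom)


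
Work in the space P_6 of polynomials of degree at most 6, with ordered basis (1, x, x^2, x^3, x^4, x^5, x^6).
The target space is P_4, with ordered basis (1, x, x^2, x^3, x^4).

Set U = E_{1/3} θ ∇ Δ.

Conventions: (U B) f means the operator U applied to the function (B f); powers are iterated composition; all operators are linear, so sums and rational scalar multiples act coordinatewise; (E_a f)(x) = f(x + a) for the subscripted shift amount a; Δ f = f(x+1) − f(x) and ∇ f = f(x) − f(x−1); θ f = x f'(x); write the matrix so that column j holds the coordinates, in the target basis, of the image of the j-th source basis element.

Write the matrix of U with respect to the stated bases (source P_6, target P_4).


the matrix is [[0, 0, 0, 2, 8/3, 50/9, 220/27]; [0, 0, 0, 6, 16, 30, 520/9]; [0, 0, 0, 0, 24, 60, 140]; [0, 0, 0, 0, 0, 60, 160]; [0, 0, 0, 0, 0, 0, 120]] (rows listed top to bottom)

image of 1: 0
image of x: 0
image of x^2: 0
image of x^3: 6x + 2
image of x^4: 24x^2 + 16x + 8/3
image of x^5: 60x^3 + 60x^2 + 30x + 50/9
image of x^6: 120x^4 + 160x^3 + 140x^2 + (520/9)x + 220/27
each image's coordinates form column j of the matrix


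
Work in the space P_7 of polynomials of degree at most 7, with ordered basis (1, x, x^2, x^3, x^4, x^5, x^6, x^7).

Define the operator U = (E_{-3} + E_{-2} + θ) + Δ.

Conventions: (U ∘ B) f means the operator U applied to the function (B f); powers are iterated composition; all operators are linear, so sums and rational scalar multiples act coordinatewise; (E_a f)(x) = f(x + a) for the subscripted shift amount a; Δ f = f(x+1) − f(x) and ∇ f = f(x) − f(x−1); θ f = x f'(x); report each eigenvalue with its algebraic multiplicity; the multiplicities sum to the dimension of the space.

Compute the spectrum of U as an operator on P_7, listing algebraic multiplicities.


λ = 2 (multiplicity 1), λ = 3 (multiplicity 1), λ = 4 (multiplicity 1), λ = 5 (multiplicity 1), λ = 6 (multiplicity 1), λ = 7 (multiplicity 1), λ = 8 (multiplicity 1), λ = 9 (multiplicity 1)

image of 1: 2
image of x: 3x - 4
image of x^2: 4x^2 - 8x + 14
image of x^3: 5x^3 - 12x^2 + 42x - 34
image of x^4: 6x^4 - 16x^3 + 84x^2 - 136x + 98
image of x^5: 7x^5 - 20x^4 + 140x^3 - 340x^2 + 490x - 274
image of x^6: 8x^6 - 24x^5 + 210x^4 - 680x^3 + 1470x^2 - 1644x + 794
image of x^7: 9x^7 - 28x^6 + 294x^5 - 1190x^4 + 3430x^3 - 5754x^2 + 5558x - 2314
the matrix is upper triangular; its diagonal is (2, 3, 4, 5, 6, 7, 8, 9)
for a triangular matrix the eigenvalues are the diagonal entries, with algebraic multiplicity their repetition count


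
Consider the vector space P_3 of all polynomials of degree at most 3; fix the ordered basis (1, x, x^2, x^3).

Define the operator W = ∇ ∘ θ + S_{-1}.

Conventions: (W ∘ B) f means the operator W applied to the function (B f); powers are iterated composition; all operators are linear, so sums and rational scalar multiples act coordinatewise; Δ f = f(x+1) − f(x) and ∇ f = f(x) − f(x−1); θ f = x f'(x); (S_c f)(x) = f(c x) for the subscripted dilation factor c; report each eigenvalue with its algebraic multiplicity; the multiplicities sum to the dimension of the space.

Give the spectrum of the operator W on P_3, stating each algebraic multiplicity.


image of 1: 1
image of x: -x + 1
image of x^2: x^2 + 4x - 2
image of x^3: -x^3 + 9x^2 - 9x + 3
the matrix is upper triangular; its diagonal is (1, -1, 1, -1)
for a triangular matrix the eigenvalues are the diagonal entries, with algebraic multiplicity their repetition count

λ = -1 (multiplicity 2), λ = 1 (multiplicity 2)


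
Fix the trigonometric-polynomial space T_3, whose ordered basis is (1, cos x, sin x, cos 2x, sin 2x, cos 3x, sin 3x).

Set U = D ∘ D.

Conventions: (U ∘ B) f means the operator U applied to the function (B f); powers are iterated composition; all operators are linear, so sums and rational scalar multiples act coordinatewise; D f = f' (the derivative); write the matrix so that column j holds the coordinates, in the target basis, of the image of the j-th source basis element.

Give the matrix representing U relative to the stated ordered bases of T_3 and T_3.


the matrix is [[0, 0, 0, 0, 0, 0, 0]; [0, -1, 0, 0, 0, 0, 0]; [0, 0, -1, 0, 0, 0, 0]; [0, 0, 0, -4, 0, 0, 0]; [0, 0, 0, 0, -4, 0, 0]; [0, 0, 0, 0, 0, -9, 0]; [0, 0, 0, 0, 0, 0, -9]] (rows listed top to bottom)

image of 1: 0
image of cos x: -cos x
image of sin x: -sin x
image of cos 2x: -4cos 2x
image of sin 2x: -4sin 2x
image of cos 3x: -9cos 3x
image of sin 3x: -9sin 3x
each image's coordinates form column j of the matrix


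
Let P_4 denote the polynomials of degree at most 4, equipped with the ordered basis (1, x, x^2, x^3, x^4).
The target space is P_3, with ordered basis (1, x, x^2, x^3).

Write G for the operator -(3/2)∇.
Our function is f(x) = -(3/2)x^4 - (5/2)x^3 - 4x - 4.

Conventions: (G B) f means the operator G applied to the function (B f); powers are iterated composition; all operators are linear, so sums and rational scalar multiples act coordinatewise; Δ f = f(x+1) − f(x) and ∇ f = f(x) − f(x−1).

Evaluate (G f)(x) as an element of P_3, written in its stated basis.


∇ f = -6x^3 + (3/2)x^2 + (3/2)x - 5
(-(3/2)∇) f = 9x^3 - (9/4)x^2 - (9/4)x + 15/2

g(x) = 9x^3 - (9/4)x^2 - (9/4)x + 15/2


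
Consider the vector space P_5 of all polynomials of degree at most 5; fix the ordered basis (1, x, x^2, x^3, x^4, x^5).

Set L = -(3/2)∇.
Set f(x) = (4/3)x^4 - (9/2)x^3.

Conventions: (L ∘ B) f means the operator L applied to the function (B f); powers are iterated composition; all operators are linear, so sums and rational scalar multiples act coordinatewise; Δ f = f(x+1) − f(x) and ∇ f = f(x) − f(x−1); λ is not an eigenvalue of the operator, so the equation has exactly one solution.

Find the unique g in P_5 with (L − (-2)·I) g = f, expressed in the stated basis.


g(x) = (2/3)x^4 - (1/4)x^3 - (57/16)x^2 - (89/32)x - 13/128

write g with unknown coordinates in the stated basis and equate coefficients in (L − (-2)·I) g = f
solving from the highest basis element down gives g = (2/3)x^4 - (1/4)x^3 - (57/16)x^2 - (89/32)x - 13/128
check: L g = -4x^3 + (57/8)x^2 + (89/16)x + 13/64
so L g − (-2)·g = (4/3)x^4 - (9/2)x^3 = f ✓


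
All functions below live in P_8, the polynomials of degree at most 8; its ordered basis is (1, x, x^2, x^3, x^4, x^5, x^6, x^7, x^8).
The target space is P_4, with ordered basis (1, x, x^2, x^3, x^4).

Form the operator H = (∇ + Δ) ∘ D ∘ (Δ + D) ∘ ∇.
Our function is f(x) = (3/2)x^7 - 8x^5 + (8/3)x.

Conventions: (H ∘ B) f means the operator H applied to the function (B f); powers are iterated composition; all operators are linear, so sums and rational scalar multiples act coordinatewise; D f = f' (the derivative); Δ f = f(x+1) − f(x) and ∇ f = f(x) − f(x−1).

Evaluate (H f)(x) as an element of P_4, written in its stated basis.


∇ f = (21/2)x^6 - (63/2)x^5 + (25/2)x^4 + (55/2)x^3 - (97/2)x^2 + (59/2)x - 23/6
Δ ∇ f = 63x^5 - 55x^3 - 59x
D ∇ f = 63x^5 - (315/2)x^4 + 50x^3 + (165/2)x^2 - 97x + 59/2
(Δ + D) ∇ f = 126x^5 - (315/2)x^4 - 5x^3 + (165/2)x^2 - 156x + 59/2
D (Δ + D) ∇ f = 630x^4 - 630x^3 - 15x^2 + 165x - 156
∇ D (Δ + D) ∇ f = 2520x^3 - 5670x^2 + 4380x - 1080
Δ D (Δ + D) ∇ f = 2520x^3 + 1890x^2 + 600x + 150
(∇ + Δ) D (Δ + D) ∇ f = 5040x^3 - 3780x^2 + 4980x - 930

the image equals g(x) = 5040x^3 - 3780x^2 + 4980x - 930


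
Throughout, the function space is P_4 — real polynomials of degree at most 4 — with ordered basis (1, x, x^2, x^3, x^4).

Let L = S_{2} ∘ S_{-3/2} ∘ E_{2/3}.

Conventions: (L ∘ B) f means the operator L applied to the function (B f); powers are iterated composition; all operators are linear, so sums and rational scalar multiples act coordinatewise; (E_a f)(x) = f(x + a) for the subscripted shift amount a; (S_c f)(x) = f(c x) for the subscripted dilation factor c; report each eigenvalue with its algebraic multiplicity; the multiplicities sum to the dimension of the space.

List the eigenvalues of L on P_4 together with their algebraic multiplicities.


image of 1: 1
image of x: -3x + 2/3
image of x^2: 9x^2 - 4x + 4/9
image of x^3: -27x^3 + 18x^2 - 4x + 8/27
image of x^4: 81x^4 - 72x^3 + 24x^2 - (32/9)x + 16/81
the matrix is upper triangular; its diagonal is (1, -3, 9, -27, 81)
for a triangular matrix the eigenvalues are the diagonal entries, with algebraic multiplicity their repetition count

λ = -27 (multiplicity 1), λ = -3 (multiplicity 1), λ = 1 (multiplicity 1), λ = 9 (multiplicity 1), λ = 81 (multiplicity 1)


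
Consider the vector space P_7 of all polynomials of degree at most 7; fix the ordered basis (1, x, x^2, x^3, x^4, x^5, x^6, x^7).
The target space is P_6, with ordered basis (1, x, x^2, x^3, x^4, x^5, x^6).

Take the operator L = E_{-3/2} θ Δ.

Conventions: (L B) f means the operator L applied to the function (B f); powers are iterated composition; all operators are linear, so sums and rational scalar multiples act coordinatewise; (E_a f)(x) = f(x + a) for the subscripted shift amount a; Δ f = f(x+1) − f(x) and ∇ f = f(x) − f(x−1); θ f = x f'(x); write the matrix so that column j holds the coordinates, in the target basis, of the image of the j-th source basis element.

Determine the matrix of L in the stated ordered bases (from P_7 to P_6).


the matrix is [[0, 0, -3, 9, -39/2, 75/2, -1089/16, 1911/16]; [0, 0, 2, -15, 49, -245/2, 2163/8, -8897/16]; [0, 0, 0, 6, -42, 155, -885/2, 8841/8]; [0, 0, 0, 0, 12, -90, 375, -2415/2]; [0, 0, 0, 0, 0, 20, -165, 770]; [0, 0, 0, 0, 0, 0, 30, -273]; [0, 0, 0, 0, 0, 0, 0, 42]] (rows listed top to bottom)

image of 1: 0
image of x: 0
image of x^2: 2x - 3
image of x^3: 6x^2 - 15x + 9
image of x^4: 12x^3 - 42x^2 + 49x - 39/2
image of x^5: 20x^4 - 90x^3 + 155x^2 - (245/2)x + 75/2
image of x^6: 30x^5 - 165x^4 + 375x^3 - (885/2)x^2 + (2163/8)x - 1089/16
image of x^7: 42x^6 - 273x^5 + 770x^4 - (2415/2)x^3 + (8841/8)x^2 - (8897/16)x + 1911/16
each image's coordinates form column j of the matrix


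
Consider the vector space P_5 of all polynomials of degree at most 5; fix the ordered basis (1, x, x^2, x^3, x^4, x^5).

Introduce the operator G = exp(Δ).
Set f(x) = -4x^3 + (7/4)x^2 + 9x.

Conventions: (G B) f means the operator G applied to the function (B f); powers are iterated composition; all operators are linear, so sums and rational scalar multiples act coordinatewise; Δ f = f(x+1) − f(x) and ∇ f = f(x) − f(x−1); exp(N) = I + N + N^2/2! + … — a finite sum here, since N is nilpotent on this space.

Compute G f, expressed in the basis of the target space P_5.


order-1 term: -12x^2 - (17/2)x + 27/4
order-2 term: -12x - 41/4
order-3 term: -4
the series for exp(Δ) f terminates at order 3
exp(Δ) f = -4x^3 - (41/4)x^2 - (23/2)x - 15/2

g(x) = -4x^3 - (41/4)x^2 - (23/2)x - 15/2


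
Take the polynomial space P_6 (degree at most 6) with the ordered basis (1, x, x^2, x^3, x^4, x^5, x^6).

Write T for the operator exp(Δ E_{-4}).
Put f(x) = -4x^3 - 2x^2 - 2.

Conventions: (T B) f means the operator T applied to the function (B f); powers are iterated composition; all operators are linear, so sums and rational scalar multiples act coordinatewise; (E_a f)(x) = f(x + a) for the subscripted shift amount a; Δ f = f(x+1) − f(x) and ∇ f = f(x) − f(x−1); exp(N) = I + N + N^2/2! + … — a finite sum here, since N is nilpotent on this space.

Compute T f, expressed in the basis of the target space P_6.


order-1 term: -12x^2 + 80x - 134
order-2 term: -12x + 82
order-3 term: -4
the series for exp(Δ E_{-4}) f terminates at order 3
exp(Δ E_{-4}) f = -4x^3 - 14x^2 + 68x - 58

the result is g(x) = -4x^3 - 14x^2 + 68x - 58


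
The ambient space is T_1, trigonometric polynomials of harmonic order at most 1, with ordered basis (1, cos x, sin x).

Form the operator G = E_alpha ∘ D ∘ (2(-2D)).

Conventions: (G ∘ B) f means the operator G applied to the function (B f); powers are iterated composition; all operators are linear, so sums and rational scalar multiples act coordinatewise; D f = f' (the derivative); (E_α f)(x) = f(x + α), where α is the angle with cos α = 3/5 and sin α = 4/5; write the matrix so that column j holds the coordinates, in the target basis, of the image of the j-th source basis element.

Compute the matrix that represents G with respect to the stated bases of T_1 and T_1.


image of 1: 0
image of cos x: (12/5)cos x - (16/5)sin x
image of sin x: (16/5)cos x + (12/5)sin x
each image's coordinates form column j of the matrix

the matrix is [[0, 0, 0]; [0, 12/5, 16/5]; [0, -16/5, 12/5]] (rows listed top to bottom)


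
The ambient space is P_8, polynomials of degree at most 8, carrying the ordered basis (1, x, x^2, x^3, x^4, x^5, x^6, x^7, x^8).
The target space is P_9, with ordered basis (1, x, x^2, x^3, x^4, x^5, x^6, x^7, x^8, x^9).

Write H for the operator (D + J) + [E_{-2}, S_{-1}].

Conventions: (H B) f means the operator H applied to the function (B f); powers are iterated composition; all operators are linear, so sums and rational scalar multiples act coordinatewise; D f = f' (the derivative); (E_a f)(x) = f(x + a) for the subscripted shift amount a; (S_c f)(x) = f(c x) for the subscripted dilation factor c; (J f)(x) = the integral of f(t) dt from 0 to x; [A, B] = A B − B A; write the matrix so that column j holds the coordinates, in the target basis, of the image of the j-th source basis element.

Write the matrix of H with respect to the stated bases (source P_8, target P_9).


image of 1: x
image of x: (1/2)x^2 + 5
image of x^2: (1/3)x^3 - 6x
image of x^3: (1/4)x^4 + 15x^2 + 16
image of x^4: (1/5)x^5 - 12x^3 - 64x
image of x^5: (1/6)x^6 + 25x^4 + 160x^2 + 64
image of x^6: (1/7)x^7 - 18x^5 - 320x^3 - 384x
image of x^7: (1/8)x^8 + 35x^6 + 560x^4 + 1344x^2 + 256
image of x^8: (1/9)x^9 - 24x^7 - 896x^5 - 3584x^3 - 2048x
each image's coordinates form column j of the matrix

the matrix is [[0, 5, 0, 16, 0, 64, 0, 256, 0]; [1, 0, -6, 0, -64, 0, -384, 0, -2048]; [0, 1/2, 0, 15, 0, 160, 0, 1344, 0]; [0, 0, 1/3, 0, -12, 0, -320, 0, -3584]; [0, 0, 0, 1/4, 0, 25, 0, 560, 0]; [0, 0, 0, 0, 1/5, 0, -18, 0, -896]; [0, 0, 0, 0, 0, 1/6, 0, 35, 0]; [0, 0, 0, 0, 0, 0, 1/7, 0, -24]; [0, 0, 0, 0, 0, 0, 0, 1/8, 0]; [0, 0, 0, 0, 0, 0, 0, 0, 1/9]] (rows listed top to bottom)


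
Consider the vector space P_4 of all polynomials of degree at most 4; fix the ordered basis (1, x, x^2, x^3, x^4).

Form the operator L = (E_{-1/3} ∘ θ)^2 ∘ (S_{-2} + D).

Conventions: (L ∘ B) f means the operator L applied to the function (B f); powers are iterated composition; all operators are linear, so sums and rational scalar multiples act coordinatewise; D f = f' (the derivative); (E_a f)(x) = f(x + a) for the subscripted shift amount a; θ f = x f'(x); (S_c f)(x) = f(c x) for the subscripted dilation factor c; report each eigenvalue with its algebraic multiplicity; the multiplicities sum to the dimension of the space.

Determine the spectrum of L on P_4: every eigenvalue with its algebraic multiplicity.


image of 1: 0
image of x: -2x + 2/3
image of x^2: 16x^2 - 14x + 26/9
image of x^3: -72x^3 + 132x^2 - 76x + 40/3
image of x^4: 256x^4 - (1684/3)x^3 + 452x^2 - (4256/27)x + 1616/81
the matrix is upper triangular; its diagonal is (0, -2, 16, -72, 256)
for a triangular matrix the eigenvalues are the diagonal entries, with algebraic multiplicity their repetition count

λ = -72 (multiplicity 1), λ = -2 (multiplicity 1), λ = 0 (multiplicity 1), λ = 16 (multiplicity 1), λ = 256 (multiplicity 1)


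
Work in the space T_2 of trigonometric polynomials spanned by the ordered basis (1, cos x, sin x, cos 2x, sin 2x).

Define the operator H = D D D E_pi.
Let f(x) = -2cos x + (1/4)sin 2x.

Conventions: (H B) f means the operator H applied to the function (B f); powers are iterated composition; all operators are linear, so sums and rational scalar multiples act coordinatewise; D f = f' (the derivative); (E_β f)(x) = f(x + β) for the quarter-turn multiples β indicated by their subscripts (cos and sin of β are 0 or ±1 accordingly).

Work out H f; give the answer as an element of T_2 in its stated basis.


the result is g(x) = 2sin x - 2cos 2x

E_pi f = 2cos x + (1/4)sin 2x
D E_pi f = -2sin x + (1/2)cos 2x
D D E_pi f = -2cos x - sin 2x
D D D E_pi f = 2sin x - 2cos 2x


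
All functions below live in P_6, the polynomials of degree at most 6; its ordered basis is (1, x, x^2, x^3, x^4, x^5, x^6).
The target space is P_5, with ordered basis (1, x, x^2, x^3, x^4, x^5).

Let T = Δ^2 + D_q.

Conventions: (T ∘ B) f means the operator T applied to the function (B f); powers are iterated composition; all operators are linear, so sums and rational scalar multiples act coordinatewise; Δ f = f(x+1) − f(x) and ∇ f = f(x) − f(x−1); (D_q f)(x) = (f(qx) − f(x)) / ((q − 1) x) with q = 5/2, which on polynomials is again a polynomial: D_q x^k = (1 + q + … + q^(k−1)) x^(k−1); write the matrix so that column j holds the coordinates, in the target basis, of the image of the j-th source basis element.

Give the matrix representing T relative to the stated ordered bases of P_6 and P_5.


the matrix is [[0, 1, 2, 6, 14, 30, 62]; [0, 0, 7/2, 6, 24, 70, 180]; [0, 0, 0, 39/4, 12, 60, 210]; [0, 0, 0, 0, 203/8, 20, 120]; [0, 0, 0, 0, 0, 1031/16, 30]; [0, 0, 0, 0, 0, 0, 5187/32]] (rows listed top to bottom)

image of 1: 0
image of x: 1
image of x^2: (7/2)x + 2
image of x^3: (39/4)x^2 + 6x + 6
image of x^4: (203/8)x^3 + 12x^2 + 24x + 14
image of x^5: (1031/16)x^4 + 20x^3 + 60x^2 + 70x + 30
image of x^6: (5187/32)x^5 + 30x^4 + 120x^3 + 210x^2 + 180x + 62
each image's coordinates form column j of the matrix


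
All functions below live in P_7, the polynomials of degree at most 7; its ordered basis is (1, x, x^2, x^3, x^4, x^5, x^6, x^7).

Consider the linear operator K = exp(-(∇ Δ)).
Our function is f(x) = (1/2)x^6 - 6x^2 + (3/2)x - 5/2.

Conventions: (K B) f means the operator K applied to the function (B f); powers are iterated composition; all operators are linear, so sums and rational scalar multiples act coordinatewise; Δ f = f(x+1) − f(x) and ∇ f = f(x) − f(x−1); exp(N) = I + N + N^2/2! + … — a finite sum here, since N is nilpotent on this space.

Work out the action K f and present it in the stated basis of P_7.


the result is g(x) = (1/2)x^6 - 15x^4 + 69x^2 + (3/2)x - 43/2

order-1 term: -15x^4 - 15x^2 + 11
order-2 term: 90x^2 + 30
order-3 term: -60
the series for exp(-(∇ Δ)) f terminates at order 3
exp(-(∇ Δ)) f = (1/2)x^6 - 15x^4 + 69x^2 + (3/2)x - 43/2


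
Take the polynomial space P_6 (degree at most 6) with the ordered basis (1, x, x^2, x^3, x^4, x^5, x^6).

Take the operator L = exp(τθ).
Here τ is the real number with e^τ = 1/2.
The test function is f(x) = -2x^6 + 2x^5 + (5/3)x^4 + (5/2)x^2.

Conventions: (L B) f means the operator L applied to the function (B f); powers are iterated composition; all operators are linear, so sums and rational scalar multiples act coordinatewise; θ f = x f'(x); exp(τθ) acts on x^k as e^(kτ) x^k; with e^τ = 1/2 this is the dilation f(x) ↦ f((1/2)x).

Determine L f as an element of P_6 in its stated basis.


exp(τθ) x^k = e^(kτ) x^k; with e^τ = 1/2 this sends x^k to (1/2)^k x^k
x^2 ↦ 1/4 x^2
x^4 ↦ 1/16 x^4
x^5 ↦ 1/32 x^5
x^6 ↦ 1/64 x^6
applying this coordinatewise to f: exp(τθ) f = -(1/32)x^6 + (1/16)x^5 + (5/48)x^4 + (5/8)x^2

the image equals g(x) = -(1/32)x^6 + (1/16)x^5 + (5/48)x^4 + (5/8)x^2


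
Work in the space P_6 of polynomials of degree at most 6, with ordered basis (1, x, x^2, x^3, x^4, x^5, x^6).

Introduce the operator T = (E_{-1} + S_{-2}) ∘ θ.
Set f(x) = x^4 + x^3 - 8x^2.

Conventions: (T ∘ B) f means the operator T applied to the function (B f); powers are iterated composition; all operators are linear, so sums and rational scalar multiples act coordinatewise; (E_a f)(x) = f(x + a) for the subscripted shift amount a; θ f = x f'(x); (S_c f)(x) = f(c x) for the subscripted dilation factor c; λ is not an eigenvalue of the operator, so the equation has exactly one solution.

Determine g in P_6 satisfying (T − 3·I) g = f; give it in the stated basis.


write g with unknown coordinates in the stated basis and equate coefficients in (T − 3·I) g = f
solving from the highest basis element down gives g = (1/65)x^4 - (27/520)x^3 - (919/728)x^2 + (15783/14560)x - 49379/43680
check: T g = (68/65)x^4 + (439/520)x^3 - (8581/728)x^2 + (47349/14560)x - 49379/14560
so T g − 3·g = x^4 + x^3 - 8x^2 = f ✓

the image equals g(x) = (1/65)x^4 - (27/520)x^3 - (919/728)x^2 + (15783/14560)x - 49379/43680


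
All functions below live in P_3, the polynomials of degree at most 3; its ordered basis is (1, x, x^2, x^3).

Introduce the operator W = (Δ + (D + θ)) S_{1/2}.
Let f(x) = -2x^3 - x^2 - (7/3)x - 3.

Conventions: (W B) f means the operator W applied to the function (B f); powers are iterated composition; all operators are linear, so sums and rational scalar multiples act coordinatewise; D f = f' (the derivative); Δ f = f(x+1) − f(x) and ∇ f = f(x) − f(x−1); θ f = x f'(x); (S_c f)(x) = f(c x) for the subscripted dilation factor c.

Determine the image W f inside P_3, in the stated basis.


g(x) = -(3/4)x^3 - 2x^2 - (35/12)x - 17/6

S_{1/2} f = -(1/4)x^3 - (1/4)x^2 - (7/6)x - 3
Δ S_{1/2} f = -(3/4)x^2 - (5/4)x - 5/3
D S_{1/2} f = -(3/4)x^2 - (1/2)x - 7/6
θ S_{1/2} f = -(3/4)x^3 - (1/2)x^2 - (7/6)x
(D + θ) S_{1/2} f = -(3/4)x^3 - (5/4)x^2 - (5/3)x - 7/6
(Δ + (D + θ)) S_{1/2} f = -(3/4)x^3 - 2x^2 - (35/12)x - 17/6


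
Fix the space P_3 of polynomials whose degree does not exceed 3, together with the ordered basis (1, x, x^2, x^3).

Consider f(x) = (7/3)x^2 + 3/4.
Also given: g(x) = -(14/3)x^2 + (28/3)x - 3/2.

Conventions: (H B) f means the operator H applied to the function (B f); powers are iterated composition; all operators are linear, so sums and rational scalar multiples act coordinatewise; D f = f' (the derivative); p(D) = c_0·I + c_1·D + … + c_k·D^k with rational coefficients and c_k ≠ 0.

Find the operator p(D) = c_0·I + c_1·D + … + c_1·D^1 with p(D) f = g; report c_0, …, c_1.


c_0 = -2, c_1 = 2

D^0 f = (7/3)x^2 + 3/4
D^1 f = (14/3)x
matching coefficients of g against c_0 f + c_1 Df + … from the top degree down determines the c_i
solution: c_0 = -2, c_1 = 2


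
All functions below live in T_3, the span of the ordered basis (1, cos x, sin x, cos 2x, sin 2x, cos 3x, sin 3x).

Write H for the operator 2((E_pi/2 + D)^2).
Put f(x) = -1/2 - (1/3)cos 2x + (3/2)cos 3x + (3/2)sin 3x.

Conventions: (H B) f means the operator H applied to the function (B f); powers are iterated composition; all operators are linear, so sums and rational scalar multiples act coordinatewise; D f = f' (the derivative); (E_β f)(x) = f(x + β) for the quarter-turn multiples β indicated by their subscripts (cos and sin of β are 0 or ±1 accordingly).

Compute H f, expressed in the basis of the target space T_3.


the image equals g(x) = -1 + 2cos 2x - (8/3)sin 2x - 12cos 3x - 12sin 3x

E_pi/2 f = -1/2 + (1/3)cos 2x - (3/2)cos 3x + (3/2)sin 3x
D f = (2/3)sin 2x + (9/2)cos 3x - (9/2)sin 3x
(E_pi/2 + D) f = -1/2 + (1/3)cos 2x + (2/3)sin 2x + 3cos 3x - 3sin 3x
E_pi/2 (E_pi/2 + D) f = -1/2 - (1/3)cos 2x - (2/3)sin 2x + 3cos 3x + 3sin 3x
D (E_pi/2 + D) f = (4/3)cos 2x - (2/3)sin 2x - 9cos 3x - 9sin 3x
(E_pi/2 + D) (E_pi/2 + D) f = -1/2 + cos 2x - (4/3)sin 2x - 6cos 3x - 6sin 3x
(2((E_pi/2 + D)^2)) f = -1 + 2cos 2x - (8/3)sin 2x - 12cos 3x - 12sin 3x


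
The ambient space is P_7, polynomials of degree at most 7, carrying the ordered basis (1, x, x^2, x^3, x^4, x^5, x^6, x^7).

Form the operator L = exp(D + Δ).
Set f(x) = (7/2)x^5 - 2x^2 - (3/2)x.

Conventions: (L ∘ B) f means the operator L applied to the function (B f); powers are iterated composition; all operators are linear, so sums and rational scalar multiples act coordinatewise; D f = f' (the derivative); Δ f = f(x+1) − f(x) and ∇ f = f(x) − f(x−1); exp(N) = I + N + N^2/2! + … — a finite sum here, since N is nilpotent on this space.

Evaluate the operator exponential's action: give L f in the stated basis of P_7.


the result is g(x) = (7/2)x^5 + 35x^4 + 175x^3 + 523x^2 + (1801/2)x + 1395/2

order-1 term: 35x^4 + 35x^3 + 35x^2 + (19/2)x - 3/2
order-2 term: 140x^3 + 210x^2 + (385/2)x + 62
order-3 term: 280x^2 + 420x + 245
order-4 term: 280x + 280
order-5 term: 112
the series for exp(D + Δ) f terminates at order 5
exp(D + Δ) f = (7/2)x^5 + 35x^4 + 175x^3 + 523x^2 + (1801/2)x + 1395/2


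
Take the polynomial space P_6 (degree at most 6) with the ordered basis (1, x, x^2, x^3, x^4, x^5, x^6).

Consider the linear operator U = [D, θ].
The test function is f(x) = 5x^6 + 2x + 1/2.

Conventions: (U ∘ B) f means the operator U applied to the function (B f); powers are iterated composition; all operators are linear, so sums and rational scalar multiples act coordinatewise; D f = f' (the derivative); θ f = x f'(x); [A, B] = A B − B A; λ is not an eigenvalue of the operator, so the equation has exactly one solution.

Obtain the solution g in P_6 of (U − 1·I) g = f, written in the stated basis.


g(x) = -5x^6 - 30x^5 - 150x^4 - 600x^3 - 1800x^2 - 3602x - 7205/2

write g with unknown coordinates in the stated basis and equate coefficients in (U − 1·I) g = f
solving from the highest basis element down gives g = -5x^6 - 30x^5 - 150x^4 - 600x^3 - 1800x^2 - 3602x - 7205/2
check: U g = -30x^5 - 150x^4 - 600x^3 - 1800x^2 - 3600x - 3602
so U g − 1·g = 5x^6 + 2x + 1/2 = f ✓


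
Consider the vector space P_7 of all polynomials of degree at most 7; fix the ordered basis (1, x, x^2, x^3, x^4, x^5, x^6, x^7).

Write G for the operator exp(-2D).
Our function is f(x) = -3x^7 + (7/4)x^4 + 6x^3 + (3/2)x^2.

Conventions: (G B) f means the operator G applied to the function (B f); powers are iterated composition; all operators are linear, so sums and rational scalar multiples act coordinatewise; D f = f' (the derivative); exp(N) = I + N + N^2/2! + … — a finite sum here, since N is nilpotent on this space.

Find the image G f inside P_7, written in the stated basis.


the image equals g(x) = -3x^7 + 42x^6 - 252x^5 + (3367/4)x^4 - 1688x^3 + (4047/2)x^2 - 1334x + 370

order-1 term: 42x^6 - 14x^3 - 36x^2 - 6x
order-2 term: -252x^5 + 42x^2 + 72x + 6
order-3 term: 840x^4 - 56x - 48
order-4 term: -1680x^3 + 28
order-5 term: 2016x^2
order-6 term: -1344x
order-7 term: 384
the series for exp(-2D) f terminates at order 7
exp(-2D) f = -3x^7 + 42x^6 - 252x^5 + (3367/4)x^4 - 1688x^3 + (4047/2)x^2 - 1334x + 370


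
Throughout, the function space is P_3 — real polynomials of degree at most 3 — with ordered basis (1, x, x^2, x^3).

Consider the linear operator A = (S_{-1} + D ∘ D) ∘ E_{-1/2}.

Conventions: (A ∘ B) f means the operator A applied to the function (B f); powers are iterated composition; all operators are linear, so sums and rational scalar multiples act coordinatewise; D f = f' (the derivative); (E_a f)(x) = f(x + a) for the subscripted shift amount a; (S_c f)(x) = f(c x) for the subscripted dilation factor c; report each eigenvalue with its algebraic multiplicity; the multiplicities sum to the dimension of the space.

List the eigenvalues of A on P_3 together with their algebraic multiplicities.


λ = -1 (multiplicity 2), λ = 1 (multiplicity 2)

image of 1: 1
image of x: -x - 1/2
image of x^2: x^2 + x + 9/4
image of x^3: -x^3 - (3/2)x^2 + (21/4)x - 25/8
the matrix is upper triangular; its diagonal is (1, -1, 1, -1)
for a triangular matrix the eigenvalues are the diagonal entries, with algebraic multiplicity their repetition count


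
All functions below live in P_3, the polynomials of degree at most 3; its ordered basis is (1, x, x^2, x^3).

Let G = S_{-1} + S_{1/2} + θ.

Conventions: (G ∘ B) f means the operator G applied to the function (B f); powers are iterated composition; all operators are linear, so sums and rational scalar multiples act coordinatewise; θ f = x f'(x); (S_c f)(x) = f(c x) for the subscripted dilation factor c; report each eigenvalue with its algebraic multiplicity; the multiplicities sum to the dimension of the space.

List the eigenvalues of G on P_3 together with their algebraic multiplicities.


λ = 1/2 (multiplicity 1), λ = 2 (multiplicity 1), λ = 17/8 (multiplicity 1), λ = 13/4 (multiplicity 1)

image of 1: 2
image of x: (1/2)x
image of x^2: (13/4)x^2
image of x^3: (17/8)x^3
the matrix is upper triangular; its diagonal is (2, 1/2, 13/4, 17/8)
for a triangular matrix the eigenvalues are the diagonal entries, with algebraic multiplicity their repetition count


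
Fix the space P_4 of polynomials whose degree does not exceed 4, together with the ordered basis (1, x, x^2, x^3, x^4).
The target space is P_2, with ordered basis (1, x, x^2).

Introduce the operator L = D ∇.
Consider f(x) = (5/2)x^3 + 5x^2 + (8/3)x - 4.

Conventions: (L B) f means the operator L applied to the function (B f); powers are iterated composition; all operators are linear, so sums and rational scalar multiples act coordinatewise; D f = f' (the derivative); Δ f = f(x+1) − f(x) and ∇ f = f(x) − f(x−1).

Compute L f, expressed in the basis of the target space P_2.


∇ f = (15/2)x^2 + (5/2)x + 1/6
D ∇ f = 15x + 5/2

g(x) = 15x + 5/2


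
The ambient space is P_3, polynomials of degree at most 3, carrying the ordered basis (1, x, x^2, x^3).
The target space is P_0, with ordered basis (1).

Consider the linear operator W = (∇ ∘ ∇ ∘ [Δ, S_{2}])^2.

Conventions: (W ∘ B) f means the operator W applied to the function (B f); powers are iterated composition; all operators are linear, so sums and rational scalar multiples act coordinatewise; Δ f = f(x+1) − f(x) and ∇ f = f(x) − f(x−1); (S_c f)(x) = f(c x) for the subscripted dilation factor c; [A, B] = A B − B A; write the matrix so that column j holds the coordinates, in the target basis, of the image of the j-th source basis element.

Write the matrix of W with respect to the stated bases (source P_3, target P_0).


the matrix is [[0, 0, 0, 0]] (rows listed top to bottom)

image of 1: 0
image of x: 0
image of x^2: 0
image of x^3: 0
each image's coordinates form column j of the matrix


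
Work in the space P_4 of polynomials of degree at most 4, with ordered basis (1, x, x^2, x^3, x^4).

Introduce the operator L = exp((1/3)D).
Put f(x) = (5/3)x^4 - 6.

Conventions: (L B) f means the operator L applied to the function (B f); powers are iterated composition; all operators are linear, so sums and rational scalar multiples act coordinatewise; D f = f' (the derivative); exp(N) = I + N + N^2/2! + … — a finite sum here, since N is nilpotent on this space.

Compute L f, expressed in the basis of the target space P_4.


order-1 term: (20/9)x^3
order-2 term: (10/9)x^2
order-3 term: (20/81)x
order-4 term: 5/243
the series for exp((1/3)D) f terminates at order 4
exp((1/3)D) f = (5/3)x^4 + (20/9)x^3 + (10/9)x^2 + (20/81)x - 1453/243

the image equals g(x) = (5/3)x^4 + (20/9)x^3 + (10/9)x^2 + (20/81)x - 1453/243


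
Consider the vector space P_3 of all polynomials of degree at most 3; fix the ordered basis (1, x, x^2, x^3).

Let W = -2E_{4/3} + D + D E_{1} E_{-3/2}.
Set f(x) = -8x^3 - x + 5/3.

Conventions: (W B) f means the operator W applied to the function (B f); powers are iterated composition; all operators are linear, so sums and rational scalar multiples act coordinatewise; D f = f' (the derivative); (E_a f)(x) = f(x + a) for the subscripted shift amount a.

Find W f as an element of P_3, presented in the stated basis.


g(x) = 16x^3 + 16x^2 + (334/3)x + 790/27

E_{4/3} f = -8x^3 - 32x^2 - (131/3)x - 503/27
(-2E_{4/3}) f = 16x^3 + 64x^2 + (262/3)x + 1006/27
D f = -24x^2 - 1
E_{-3/2} f = -8x^3 + 36x^2 - 55x + 181/6
E_{1} E_{-3/2} f = -8x^3 + 12x^2 - 7x + 19/6
D E_{1} E_{-3/2} f = -24x^2 + 24x - 7
(-2E_{4/3} + D + D E_{1} E_{-3/2}) f = 16x^3 + 16x^2 + (334/3)x + 790/27


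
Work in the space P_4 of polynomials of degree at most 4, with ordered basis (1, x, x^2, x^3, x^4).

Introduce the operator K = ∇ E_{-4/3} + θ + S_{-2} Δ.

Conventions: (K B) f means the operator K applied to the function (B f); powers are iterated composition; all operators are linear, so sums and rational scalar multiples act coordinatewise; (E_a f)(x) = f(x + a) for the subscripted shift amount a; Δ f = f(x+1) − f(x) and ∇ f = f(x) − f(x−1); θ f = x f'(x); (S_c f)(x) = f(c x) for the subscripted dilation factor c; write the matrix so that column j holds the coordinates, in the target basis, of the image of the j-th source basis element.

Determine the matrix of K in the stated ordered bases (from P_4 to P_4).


the matrix is [[0, 2, -8/3, 34/3, -688/27]; [0, 1, -2, -17, 100/3]; [0, 0, 2, 15, 2]; [0, 0, 0, 3, -28]; [0, 0, 0, 0, 4]] (rows listed top to bottom)

image of 1: 0
image of x: x + 2
image of x^2: 2x^2 - 2x - 8/3
image of x^3: 3x^3 + 15x^2 - 17x + 34/3
image of x^4: 4x^4 - 28x^3 + 2x^2 + (100/3)x - 688/27
each image's coordinates form column j of the matrix


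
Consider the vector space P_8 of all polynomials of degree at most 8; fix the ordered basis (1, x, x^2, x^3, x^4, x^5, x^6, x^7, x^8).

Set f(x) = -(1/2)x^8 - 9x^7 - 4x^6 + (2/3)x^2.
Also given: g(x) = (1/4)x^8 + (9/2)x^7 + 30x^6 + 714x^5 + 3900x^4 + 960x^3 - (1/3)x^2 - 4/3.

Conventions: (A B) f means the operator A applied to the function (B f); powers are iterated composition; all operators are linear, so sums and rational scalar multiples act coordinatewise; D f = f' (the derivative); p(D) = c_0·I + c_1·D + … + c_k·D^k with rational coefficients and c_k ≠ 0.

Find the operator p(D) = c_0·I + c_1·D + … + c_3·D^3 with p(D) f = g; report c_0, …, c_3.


D^0 f = -(1/2)x^8 - 9x^7 - 4x^6 + (2/3)x^2
D^1 f = -4x^7 - 63x^6 - 24x^5 + (4/3)x
D^2 f = -28x^6 - 378x^5 - 120x^4 + 4/3
D^3 f = -168x^5 - 1890x^4 - 480x^3
matching coefficients of g against c_0 f + c_1 Df + … from the top degree down determines the c_i
solution: c_0 = -1/2, c_1 = 0, c_2 = -1, c_3 = -2

c_0 = -1/2, c_1 = 0, c_2 = -1, c_3 = -2


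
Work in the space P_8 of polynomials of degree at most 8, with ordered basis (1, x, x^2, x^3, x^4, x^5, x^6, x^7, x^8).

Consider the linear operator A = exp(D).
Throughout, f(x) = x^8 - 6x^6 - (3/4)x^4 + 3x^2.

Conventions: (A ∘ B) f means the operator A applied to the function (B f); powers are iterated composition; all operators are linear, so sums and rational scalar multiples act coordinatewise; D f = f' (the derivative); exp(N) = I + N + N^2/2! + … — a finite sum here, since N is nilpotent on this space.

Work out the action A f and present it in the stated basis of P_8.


order-1 term: 8x^7 - 36x^5 - 3x^3 + 6x
order-2 term: 28x^6 - 90x^4 - (9/2)x^2 + 3
order-3 term: 56x^5 - 120x^3 - 3x
order-4 term: 70x^4 - 90x^2 - 3/4
order-5 term: 56x^3 - 36x
order-6 term: 28x^2 - 6
order-7 term: 8x
order-8 term: 1
the series for exp(D) f terminates at order 8
exp(D) f = x^8 + 8x^7 + 22x^6 + 20x^5 - (83/4)x^4 - 67x^3 - (127/2)x^2 - 25x - 11/4

the image equals g(x) = x^8 + 8x^7 + 22x^6 + 20x^5 - (83/4)x^4 - 67x^3 - (127/2)x^2 - 25x - 11/4


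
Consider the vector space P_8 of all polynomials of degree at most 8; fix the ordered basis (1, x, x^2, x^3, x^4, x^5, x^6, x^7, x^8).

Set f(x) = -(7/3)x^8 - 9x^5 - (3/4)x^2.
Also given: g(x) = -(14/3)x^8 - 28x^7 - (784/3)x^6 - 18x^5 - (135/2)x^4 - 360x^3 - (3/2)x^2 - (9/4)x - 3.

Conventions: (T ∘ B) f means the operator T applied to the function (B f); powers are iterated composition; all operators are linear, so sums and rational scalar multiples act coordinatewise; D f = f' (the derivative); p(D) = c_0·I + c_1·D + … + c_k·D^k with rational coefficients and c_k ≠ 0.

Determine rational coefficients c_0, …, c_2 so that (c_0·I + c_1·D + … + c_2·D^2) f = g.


D^0 f = -(7/3)x^8 - 9x^5 - (3/4)x^2
D^1 f = -(56/3)x^7 - 45x^4 - (3/2)x
D^2 f = -(392/3)x^6 - 180x^3 - 3/2
matching coefficients of g against c_0 f + c_1 Df + … from the top degree down determines the c_i
solution: c_0 = 2, c_1 = 3/2, c_2 = 2

p(D) = 2·I + (3/2)·D + 2·D^2, i.e. c_0 = 2, c_1 = 3/2, c_2 = 2


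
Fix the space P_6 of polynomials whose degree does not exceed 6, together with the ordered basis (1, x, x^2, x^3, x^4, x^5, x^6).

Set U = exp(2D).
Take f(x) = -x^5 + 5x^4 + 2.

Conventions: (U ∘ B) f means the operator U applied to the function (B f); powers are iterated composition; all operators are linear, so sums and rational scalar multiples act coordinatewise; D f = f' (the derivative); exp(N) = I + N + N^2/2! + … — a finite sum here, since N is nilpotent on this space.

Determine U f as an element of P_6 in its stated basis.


g(x) = -x^5 - 5x^4 + 40x^2 + 80x + 50

order-1 term: -10x^4 + 40x^3
order-2 term: -40x^3 + 120x^2
order-3 term: -80x^2 + 160x
order-4 term: -80x + 80
order-5 term: -32
the series for exp(2D) f terminates at order 5
exp(2D) f = -x^5 - 5x^4 + 40x^2 + 80x + 50


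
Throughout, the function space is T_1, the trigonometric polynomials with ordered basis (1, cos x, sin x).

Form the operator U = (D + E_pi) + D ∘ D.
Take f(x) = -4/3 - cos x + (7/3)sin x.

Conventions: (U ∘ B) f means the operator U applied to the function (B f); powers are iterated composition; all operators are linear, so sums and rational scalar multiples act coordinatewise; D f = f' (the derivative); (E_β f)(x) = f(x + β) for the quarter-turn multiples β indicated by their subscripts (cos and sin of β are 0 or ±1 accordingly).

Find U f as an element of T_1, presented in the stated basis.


D f = (7/3)cos x + sin x
E_pi f = -4/3 + cos x - (7/3)sin x
(D + E_pi) f = -4/3 + (10/3)cos x - (4/3)sin x
D f = (7/3)cos x + sin x
D D f = cos x - (7/3)sin x
((D + E_pi) + D ∘ D) f = -4/3 + (13/3)cos x - (11/3)sin x

g(x) = -4/3 + (13/3)cos x - (11/3)sin x


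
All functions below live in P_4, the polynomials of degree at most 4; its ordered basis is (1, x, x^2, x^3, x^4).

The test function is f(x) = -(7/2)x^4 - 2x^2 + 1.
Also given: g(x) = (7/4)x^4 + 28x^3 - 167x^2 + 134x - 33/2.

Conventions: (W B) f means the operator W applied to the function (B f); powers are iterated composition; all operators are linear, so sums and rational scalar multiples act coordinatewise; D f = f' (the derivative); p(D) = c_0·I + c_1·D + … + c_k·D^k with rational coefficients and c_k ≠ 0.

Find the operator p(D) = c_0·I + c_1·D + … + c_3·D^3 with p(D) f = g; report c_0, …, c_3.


D^0 f = -(7/2)x^4 - 2x^2 + 1
D^1 f = -14x^3 - 4x
D^2 f = -42x^2 - 4
D^3 f = -84x
matching coefficients of g against c_0 f + c_1 Df + … from the top degree down determines the c_i
solution: c_0 = -1/2, c_1 = -2, c_2 = 4, c_3 = -3/2

p(D) = -(1/2)·I − 2·D + 4·D^2 − (3/2)·D^3, i.e. c_0 = -1/2, c_1 = -2, c_2 = 4, c_3 = -3/2


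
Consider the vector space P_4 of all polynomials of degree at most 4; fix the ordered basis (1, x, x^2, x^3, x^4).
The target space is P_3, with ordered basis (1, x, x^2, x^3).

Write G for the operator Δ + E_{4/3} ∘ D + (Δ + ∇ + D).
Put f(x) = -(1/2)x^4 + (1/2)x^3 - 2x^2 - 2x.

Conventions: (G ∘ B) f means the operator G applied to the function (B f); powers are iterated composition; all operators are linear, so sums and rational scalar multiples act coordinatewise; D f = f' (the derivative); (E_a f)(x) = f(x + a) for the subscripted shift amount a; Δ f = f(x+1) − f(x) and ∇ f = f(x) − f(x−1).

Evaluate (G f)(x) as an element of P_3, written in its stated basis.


the image equals g(x) = -10x^3 - (7/2)x^2 - (187/6)x - 497/27

Δ f = -2x^3 - (3/2)x^2 - (9/2)x - 4
D f = -2x^3 + (3/2)x^2 - 4x - 2
E_{4/3} D f = -2x^3 - (13/2)x^2 - (32/3)x - 254/27
Δ f = -2x^3 - (3/2)x^2 - (9/2)x - 4
∇ f = -2x^3 + (9/2)x^2 - (15/2)x + 1
D f = -2x^3 + (3/2)x^2 - 4x - 2
(Δ + ∇ + D) f = -6x^3 + (9/2)x^2 - 16x - 5
(Δ + E_{4/3} ∘ D + (Δ + ∇ + D)) f = -10x^3 - (7/2)x^2 - (187/6)x - 497/27
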